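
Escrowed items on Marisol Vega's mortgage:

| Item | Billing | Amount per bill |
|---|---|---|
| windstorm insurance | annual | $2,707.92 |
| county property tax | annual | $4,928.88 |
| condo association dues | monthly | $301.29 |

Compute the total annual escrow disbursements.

$11,252.28

Windstorm insurance = $2,707.92 annually
County property tax = $4,928.88 annually
Condo association dues = $301.29 × 12 = $3,615.48 annually
Yearly total = $2,707.92 + $4,928.88 + $3,615.48 = $11,252.28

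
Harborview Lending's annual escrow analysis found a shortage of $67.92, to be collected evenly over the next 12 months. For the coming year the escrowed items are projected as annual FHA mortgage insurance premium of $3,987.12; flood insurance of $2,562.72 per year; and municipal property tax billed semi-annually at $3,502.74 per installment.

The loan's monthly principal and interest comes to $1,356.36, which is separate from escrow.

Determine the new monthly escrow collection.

$1,135.27

FHA mortgage insurance premium — $3,987.12
Flood insurance — $2,562.72
Municipal property tax — $3,502.74 × 2 = $7,005.48
Yearly total = $13,555.32
Monthly = $13,555.32 / 12 = $1,129.61
Monthly shortage recovery: $67.92 / 12 = $5.66
New monthly escrow = $1,129.61 + $5.66 = $1,135.27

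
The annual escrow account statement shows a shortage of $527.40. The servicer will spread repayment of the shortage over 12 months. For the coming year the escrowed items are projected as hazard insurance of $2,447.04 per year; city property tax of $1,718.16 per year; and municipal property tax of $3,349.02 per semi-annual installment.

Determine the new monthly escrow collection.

Hazard insurance: $2,447.04 per year
City property tax: $1,718.16 per year
Municipal property tax: $3,349.02 × 2 = $6,698.04 per year
Combined annual = $2,447.04 + $1,718.16 + $6,698.04 = $10,863.24
Monthly = $10,863.24 / 12 = $905.27
Monthly shortage recovery: $527.40 ÷ 12 = $43.95
Adjusted monthly = $905.27 + $43.95 = $949.22

$949.22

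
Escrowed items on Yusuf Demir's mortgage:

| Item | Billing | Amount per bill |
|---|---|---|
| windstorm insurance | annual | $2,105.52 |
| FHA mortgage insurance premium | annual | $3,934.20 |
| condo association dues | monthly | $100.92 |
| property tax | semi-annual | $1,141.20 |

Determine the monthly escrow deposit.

Windstorm insurance — $2,105.52 annually
FHA mortgage insurance premium — $3,934.20 annually
Condo association dues — $100.92 × 12 = $1,211.04 annually
Property tax — $1,141.20 × 2 = $2,282.40 annually
Combined annual = $9,533.16
Base monthly escrow = $9,533.16 / 12 = $794.43

$794.43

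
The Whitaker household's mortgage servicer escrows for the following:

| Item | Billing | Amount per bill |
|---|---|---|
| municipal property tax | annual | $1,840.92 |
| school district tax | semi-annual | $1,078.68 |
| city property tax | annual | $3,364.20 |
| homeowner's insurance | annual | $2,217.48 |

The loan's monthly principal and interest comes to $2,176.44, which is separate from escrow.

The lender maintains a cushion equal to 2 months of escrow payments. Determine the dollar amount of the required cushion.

$1,596.66

Municipal property tax — $1,840.92 per year
School district tax — $1,078.68 × 2 = $2,157.36 per year
City property tax — $3,364.20 per year
Homeowner's insurance — $2,217.48 per year
Total annual escrow = $9,579.96
Per month = $9,579.96 ÷ 12 = $798.33
Reserve = 2 × $798.33 = $1,596.66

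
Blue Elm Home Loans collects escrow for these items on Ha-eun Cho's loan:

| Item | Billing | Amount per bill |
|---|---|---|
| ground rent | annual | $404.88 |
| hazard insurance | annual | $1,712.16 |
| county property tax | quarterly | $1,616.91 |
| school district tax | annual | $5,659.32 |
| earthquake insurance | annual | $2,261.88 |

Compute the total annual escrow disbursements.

$16,505.88

Ground rent = $404.88
Hazard insurance = $1,712.16
County property tax = $1,616.91 × 4 = $6,467.64
School district tax = $5,659.32
Earthquake insurance = $2,261.88
Total annual escrow = $16,505.88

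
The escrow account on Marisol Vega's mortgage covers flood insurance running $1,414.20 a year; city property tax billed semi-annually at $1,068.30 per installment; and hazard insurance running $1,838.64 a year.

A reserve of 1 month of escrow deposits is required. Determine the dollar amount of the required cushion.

Flood insurance — $1,414.20 annually
City property tax — $1,068.30 × 2 = $2,136.60 annually
Hazard insurance — $1,838.64 annually
Yearly total = $5,389.44
Monthly escrow = $5,389.44 / 12 = $449.12
Required cushion = 1 × $449.12 = $449.12

$449.12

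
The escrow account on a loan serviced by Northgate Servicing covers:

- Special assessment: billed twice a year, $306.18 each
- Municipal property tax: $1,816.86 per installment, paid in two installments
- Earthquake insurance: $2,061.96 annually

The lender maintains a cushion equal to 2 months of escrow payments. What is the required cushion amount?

$1,051.34

Special assessment — $306.18 × 2 = $612.36/yr
Municipal property tax — $1,816.86 × 2 = $3,633.72/yr
Earthquake insurance — $2,061.96/yr
Total annual escrow = $612.36 + $3,633.72 + $2,061.96 = $6,308.04
Base monthly escrow = $6,308.04 / 12 = $525.67
Reserve = 2 × $525.67 = $1,051.34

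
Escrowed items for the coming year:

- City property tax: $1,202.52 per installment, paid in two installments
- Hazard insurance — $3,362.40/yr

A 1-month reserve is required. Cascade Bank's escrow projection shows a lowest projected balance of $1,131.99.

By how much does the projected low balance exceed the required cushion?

City property tax — $1,202.52 × 2 = $2,405.04 annually
Hazard insurance — $3,362.40 annually
Annual escrow total = $2,405.04 + $3,362.40 = $5,767.44
Per month = $5,767.44 / 12 = $480.62
Required reserve = 1 × $480.62 = $480.62
Excess over cushion: $1,131.99 − $480.62 = $651.37

$651.37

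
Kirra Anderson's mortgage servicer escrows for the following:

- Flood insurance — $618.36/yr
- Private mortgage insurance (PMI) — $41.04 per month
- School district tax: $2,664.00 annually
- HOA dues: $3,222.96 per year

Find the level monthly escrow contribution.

Flood insurance: $618.36 annually
Private mortgage insurance (PMI): $41.04 × 12 = $492.48 annually
School district tax: $2,664.00 annually
HOA dues: $3,222.96 annually
Annual escrow total = $618.36 + $492.48 + $2,664.00 + $3,222.96 = $6,997.80
Per month = $6,997.80 / 12 = $583.15

$583.15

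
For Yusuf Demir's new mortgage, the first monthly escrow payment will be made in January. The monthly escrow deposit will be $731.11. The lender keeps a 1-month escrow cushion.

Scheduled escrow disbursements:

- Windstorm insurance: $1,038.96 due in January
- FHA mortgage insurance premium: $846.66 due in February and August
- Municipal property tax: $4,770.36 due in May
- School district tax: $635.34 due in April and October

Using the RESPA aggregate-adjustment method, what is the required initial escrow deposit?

$4,366.88

Cushion = 1 × $731.11 = $731.11
Trial balance (start $0, +$731.11 each month, − disbursements):
  Jan: +$731.11 − $1,038.96 → -$307.85
  Feb: +$731.11 − $846.66 → -$423.40
  Mar: +$731.11 → $307.71
  Apr: +$731.11 − $635.34 → $403.48
  May: +$731.11 − $4,770.36 → -$3,635.77
  Jun: +$731.11 → -$2,904.66
  Jul: +$731.11 → -$2,173.55
  Aug: +$731.11 − $846.66 → -$2,289.10
  Sep: +$731.11 → -$1,557.99
  Oct: +$731.11 − $635.34 → -$1,462.22
  Nov: +$731.11 → -$731.11
  Dec: +$731.11 → $0.00
Lowest trial balance = -$3,635.77 (May)
Initial deposit = cushion − low point = $731.11 − (-$3,635.77) = $4,366.88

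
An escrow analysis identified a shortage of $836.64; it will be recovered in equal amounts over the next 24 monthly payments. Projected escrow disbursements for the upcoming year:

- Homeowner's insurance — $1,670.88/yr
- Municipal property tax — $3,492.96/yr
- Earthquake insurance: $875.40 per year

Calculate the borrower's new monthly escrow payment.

Homeowner's insurance = $1,670.88/yr
Municipal property tax = $3,492.96/yr
Earthquake insurance = $875.40/yr
Total per year = $6,039.24
Monthly = $6,039.24 ÷ 12 = $503.27
Shortage spread = $836.64 / 24 = $34.86/mo
Adjusted monthly = $503.27 + $34.86 = $538.13

$538.13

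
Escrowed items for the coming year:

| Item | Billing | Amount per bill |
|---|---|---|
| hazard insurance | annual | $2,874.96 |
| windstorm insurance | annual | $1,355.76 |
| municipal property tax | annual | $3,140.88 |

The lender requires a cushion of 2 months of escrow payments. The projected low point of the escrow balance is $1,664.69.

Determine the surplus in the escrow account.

Hazard insurance — $2,874.96 annually
Windstorm insurance — $1,355.76 annually
Municipal property tax — $3,140.88 annually
Total per year = $2,874.96 + $1,355.76 + $3,140.88 = $7,371.60
Base monthly escrow = $7,371.60 ÷ 12 = $614.30
Required cushion = 2 × $614.30 = $1,228.60
Surplus = $1,664.69 − $1,228.60 = $436.09

$436.09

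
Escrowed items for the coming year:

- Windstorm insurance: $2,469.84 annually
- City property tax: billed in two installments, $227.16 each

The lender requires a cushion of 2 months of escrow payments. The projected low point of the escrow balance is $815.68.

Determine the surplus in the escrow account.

$328.32

Windstorm insurance: $2,469.84 annually
City property tax: $227.16 × 2 = $454.32 annually
Total per year = $2,469.84 + $454.32 = $2,924.16
Base monthly escrow = $2,924.16 ÷ 12 = $243.68
Required cushion = 2 × $243.68 = $487.36
Surplus = $815.68 − $487.36 = $328.32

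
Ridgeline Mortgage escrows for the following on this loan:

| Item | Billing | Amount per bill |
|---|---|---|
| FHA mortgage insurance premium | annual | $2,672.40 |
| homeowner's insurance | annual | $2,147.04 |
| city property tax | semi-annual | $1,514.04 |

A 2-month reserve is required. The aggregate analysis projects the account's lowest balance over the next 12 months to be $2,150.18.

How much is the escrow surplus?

FHA mortgage insurance premium — $2,672.40 per year
Homeowner's insurance — $2,147.04 per year
City property tax — $1,514.04 × 2 = $3,028.08 per year
Yearly total = $7,847.52
Base monthly escrow = $7,847.52 / 12 = $653.96
Required reserve = 2 × $653.96 = $1,307.92
Surplus = $2,150.18 − $1,307.92 = $842.26

$842.26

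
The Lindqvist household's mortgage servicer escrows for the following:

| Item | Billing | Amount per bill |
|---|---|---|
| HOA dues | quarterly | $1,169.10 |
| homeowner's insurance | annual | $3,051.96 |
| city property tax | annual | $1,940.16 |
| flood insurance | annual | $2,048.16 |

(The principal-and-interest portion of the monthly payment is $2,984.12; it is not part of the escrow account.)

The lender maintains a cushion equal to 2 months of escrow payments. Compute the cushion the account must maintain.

$1,952.78

HOA dues = $1,169.10 × 4 = $4,676.40 annually
Homeowner's insurance = $3,051.96 annually
City property tax = $1,940.16 annually
Flood insurance = $2,048.16 annually
Annual escrow total = $11,716.68
Per month = $11,716.68 / 12 = $976.39
Reserve = 2 × $976.39 = $1,952.78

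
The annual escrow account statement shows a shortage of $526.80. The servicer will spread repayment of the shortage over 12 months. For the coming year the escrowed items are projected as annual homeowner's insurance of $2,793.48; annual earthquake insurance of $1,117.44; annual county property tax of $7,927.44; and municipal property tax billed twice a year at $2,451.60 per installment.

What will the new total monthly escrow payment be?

$1,439.03

Homeowner's insurance = $2,793.48
Earthquake insurance = $1,117.44
County property tax = $7,927.44
Municipal property tax = $2,451.60 × 2 = $4,903.20
Annual escrow total = $2,793.48 + $1,117.44 + $7,927.44 + $4,903.20 = $16,741.56
Per month = $16,741.56 ÷ 12 = $1,395.13
Monthly shortage recovery: $526.80 ÷ 12 = $43.90
New monthly escrow = $1,395.13 + $43.90 = $1,439.03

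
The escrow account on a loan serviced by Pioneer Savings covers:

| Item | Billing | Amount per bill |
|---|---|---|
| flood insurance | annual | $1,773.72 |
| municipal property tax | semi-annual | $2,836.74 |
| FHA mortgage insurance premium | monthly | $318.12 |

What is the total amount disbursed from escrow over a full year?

$11,264.64

Flood insurance: $1,773.72 annually
Municipal property tax: $2,836.74 × 2 = $5,673.48 annually
FHA mortgage insurance premium: $318.12 × 12 = $3,817.44 annually
Total per year = $11,264.64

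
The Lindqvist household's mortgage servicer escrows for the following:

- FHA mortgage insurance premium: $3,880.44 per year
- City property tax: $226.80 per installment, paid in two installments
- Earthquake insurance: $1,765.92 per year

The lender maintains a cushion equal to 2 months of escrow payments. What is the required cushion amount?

FHA mortgage insurance premium — $3,880.44 annually
City property tax — $226.80 × 2 = $453.60 annually
Earthquake insurance — $1,765.92 annually
Combined annual = $6,099.96
Per month = $6,099.96 ÷ 12 = $508.33
Cushion = 2 × $508.33 = $1,016.66

$1,016.66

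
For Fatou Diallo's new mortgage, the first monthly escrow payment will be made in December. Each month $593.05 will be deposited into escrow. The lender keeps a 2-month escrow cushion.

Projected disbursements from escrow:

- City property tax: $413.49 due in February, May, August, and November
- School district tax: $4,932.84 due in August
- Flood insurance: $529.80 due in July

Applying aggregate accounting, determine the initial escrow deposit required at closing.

Cushion = 2 × $593.05 = $1,186.10
Trial balance (start $0, +$593.05 each month, − disbursements):
  Dec: +$593.05 → $593.05
  Jan: +$593.05 → $1,186.10
  Feb: +$593.05 − $413.49 → $1,365.66
  Mar: +$593.05 → $1,958.71
  Apr: +$593.05 → $2,551.76
  May: +$593.05 − $413.49 → $2,731.32
  Jun: +$593.05 → $3,324.37
  Jul: +$593.05 − $529.80 → $3,387.62
  Aug: +$593.05 − $5,346.33 → -$1,365.66
  Sep: +$593.05 → -$772.61
  Oct: +$593.05 → -$179.56
  Nov: +$593.05 − $413.49 → $0.00
Lowest trial balance = -$1,365.66 (Aug)
Initial deposit = cushion − low point = $1,186.10 − (-$1,365.66) = $2,551.76

$2,551.76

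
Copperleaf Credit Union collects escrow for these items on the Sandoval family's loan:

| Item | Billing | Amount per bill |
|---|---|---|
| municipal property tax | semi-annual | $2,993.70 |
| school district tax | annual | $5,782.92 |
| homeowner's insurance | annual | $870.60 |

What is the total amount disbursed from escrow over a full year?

Municipal property tax = $2,993.70 × 2 = $5,987.40 annually
School district tax = $5,782.92 annually
Homeowner's insurance = $870.60 annually
Combined annual = $5,987.40 + $5,782.92 + $870.60 = $12,640.92

$12,640.92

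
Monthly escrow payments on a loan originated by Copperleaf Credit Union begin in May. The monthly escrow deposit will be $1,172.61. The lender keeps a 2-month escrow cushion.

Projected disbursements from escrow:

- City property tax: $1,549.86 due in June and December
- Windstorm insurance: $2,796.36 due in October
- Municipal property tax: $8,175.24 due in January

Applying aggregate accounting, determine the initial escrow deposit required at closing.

Cushion = 2 × $1,172.61 = $2,345.22
Trial balance (start $0, +$1,172.61 each month, − disbursements):
  May: +$1,172.61 → $1,172.61
  Jun: +$1,172.61 − $1,549.86 → $795.36
  Jul: +$1,172.61 → $1,967.97
  Aug: +$1,172.61 → $3,140.58
  Sep: +$1,172.61 → $4,313.19
  Oct: +$1,172.61 − $2,796.36 → $2,689.44
  Nov: +$1,172.61 → $3,862.05
  Dec: +$1,172.61 − $1,549.86 → $3,484.80
  Jan: +$1,172.61 − $8,175.24 → -$3,517.83
  Feb: +$1,172.61 → -$2,345.22
  Mar: +$1,172.61 → -$1,172.61
  Apr: +$1,172.61 → $0.00
Lowest trial balance = -$3,517.83 (Jan)
Initial deposit = cushion − low point = $2,345.22 − (-$3,517.83) = $5,863.05

$5,863.05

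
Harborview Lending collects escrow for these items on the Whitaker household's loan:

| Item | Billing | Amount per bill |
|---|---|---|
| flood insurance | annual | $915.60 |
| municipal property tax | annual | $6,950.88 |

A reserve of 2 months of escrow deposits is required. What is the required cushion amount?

$1,311.08

Flood insurance: $915.60/yr
Municipal property tax: $6,950.88/yr
Total annual escrow = $7,866.48
Base monthly escrow = $7,866.48 / 12 = $655.54
Cushion = 2 × $655.54 = $1,311.08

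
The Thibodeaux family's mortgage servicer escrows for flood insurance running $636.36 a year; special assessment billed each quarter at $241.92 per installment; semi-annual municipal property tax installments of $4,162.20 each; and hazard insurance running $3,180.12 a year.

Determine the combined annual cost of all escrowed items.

$13,108.56

Flood insurance = $636.36/yr
Special assessment = $241.92 × 4 = $967.68/yr
Municipal property tax = $4,162.20 × 2 = $8,324.40/yr
Hazard insurance = $3,180.12/yr
Total per year = $636.36 + $967.68 + $8,324.40 + $3,180.12 = $13,108.56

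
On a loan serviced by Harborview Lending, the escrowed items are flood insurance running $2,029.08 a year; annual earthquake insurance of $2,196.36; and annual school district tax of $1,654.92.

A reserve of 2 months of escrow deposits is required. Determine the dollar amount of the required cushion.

Flood insurance — $2,029.08
Earthquake insurance — $2,196.36
School district tax — $1,654.92
Total annual escrow = $2,029.08 + $2,196.36 + $1,654.92 = $5,880.36
Monthly escrow = $5,880.36 / 12 = $490.03
Required cushion = 2 × $490.03 = $980.06

$980.06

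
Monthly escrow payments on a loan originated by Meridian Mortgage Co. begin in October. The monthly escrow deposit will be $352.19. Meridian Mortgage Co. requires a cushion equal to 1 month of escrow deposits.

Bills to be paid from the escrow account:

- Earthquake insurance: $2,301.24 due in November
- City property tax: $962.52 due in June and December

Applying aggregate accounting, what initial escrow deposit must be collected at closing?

Cushion = 1 × $352.19 = $352.19
Trial balance (start $0, +$352.19 each month, − disbursements):
  Oct: +$352.19 → $352.19
  Nov: +$352.19 − $2,301.24 → -$1,596.86
  Dec: +$352.19 − $962.52 → -$2,207.19
  Jan: +$352.19 → -$1,855.00
  Feb: +$352.19 → -$1,502.81
  Mar: +$352.19 → -$1,150.62
  Apr: +$352.19 → -$798.43
  May: +$352.19 → -$446.24
  Jun: +$352.19 − $962.52 → -$1,056.57
  Jul: +$352.19 → -$704.38
  Aug: +$352.19 → -$352.19
  Sep: +$352.19 → $0.00
Lowest trial balance = -$2,207.19 (Dec)
Initial deposit = cushion − low point = $352.19 − (-$2,207.19) = $2,559.38

$2,559.38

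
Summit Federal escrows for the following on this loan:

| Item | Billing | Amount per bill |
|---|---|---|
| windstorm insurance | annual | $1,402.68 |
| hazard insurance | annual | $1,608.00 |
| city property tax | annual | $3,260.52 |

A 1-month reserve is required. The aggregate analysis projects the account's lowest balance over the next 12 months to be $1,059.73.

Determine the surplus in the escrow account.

$537.13

Windstorm insurance = $1,402.68 per year
Hazard insurance = $1,608.00 per year
City property tax = $3,260.52 per year
Total annual escrow = $6,271.20
Per month = $6,271.20 / 12 = $522.60
Required reserve = 1 × $522.60 = $522.60
Surplus = $1,059.73 − $522.60 = $537.13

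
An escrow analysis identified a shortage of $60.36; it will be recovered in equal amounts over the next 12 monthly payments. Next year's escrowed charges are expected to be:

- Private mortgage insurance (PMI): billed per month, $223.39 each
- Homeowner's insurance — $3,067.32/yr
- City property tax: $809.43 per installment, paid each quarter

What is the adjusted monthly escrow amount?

$753.84

Private mortgage insurance (PMI) — $223.39 × 12 = $2,680.68 annually
Homeowner's insurance — $3,067.32 annually
City property tax — $809.43 × 4 = $3,237.72 annually
Total per year = $2,680.68 + $3,067.32 + $3,237.72 = $8,985.72
Per month = $8,985.72 / 12 = $748.81
Shortage spread = $60.36 / 12 = $5.03/mo
Adjusted monthly = $748.81 + $5.03 = $753.84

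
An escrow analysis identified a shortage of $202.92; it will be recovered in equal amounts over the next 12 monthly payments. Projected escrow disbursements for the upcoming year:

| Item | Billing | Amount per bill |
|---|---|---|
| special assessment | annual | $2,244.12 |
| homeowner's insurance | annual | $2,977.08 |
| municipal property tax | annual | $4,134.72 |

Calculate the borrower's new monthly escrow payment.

$796.57

Special assessment: $2,244.12 per year
Homeowner's insurance: $2,977.08 per year
Municipal property tax: $4,134.72 per year
Yearly total = $9,355.92
Base monthly escrow = $9,355.92 / 12 = $779.66
Shortage per month = $202.92 / 12 = $16.91
Adjusted monthly = $779.66 + $16.91 = $796.57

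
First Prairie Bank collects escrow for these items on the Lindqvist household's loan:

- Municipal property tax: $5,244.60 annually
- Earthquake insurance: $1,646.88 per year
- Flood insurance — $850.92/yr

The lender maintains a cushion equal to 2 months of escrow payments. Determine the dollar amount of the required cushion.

$1,290.40

Municipal property tax — $5,244.60
Earthquake insurance — $1,646.88
Flood insurance — $850.92
Total per year = $5,244.60 + $1,646.88 + $850.92 = $7,742.40
Base monthly escrow = $7,742.40 / 12 = $645.20
Required cushion = 2 × $645.20 = $1,290.40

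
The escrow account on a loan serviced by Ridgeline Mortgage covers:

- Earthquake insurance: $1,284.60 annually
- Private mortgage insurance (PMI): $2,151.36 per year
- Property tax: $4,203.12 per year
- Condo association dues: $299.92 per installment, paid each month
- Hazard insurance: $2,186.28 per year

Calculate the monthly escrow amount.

Earthquake insurance = $1,284.60 per year
Private mortgage insurance (PMI) = $2,151.36 per year
Property tax = $4,203.12 per year
Condo association dues = $299.92 × 12 = $3,599.04 per year
Hazard insurance = $2,186.28 per year
Combined annual = $1,284.60 + $2,151.36 + $4,203.12 + $3,599.04 + $2,186.28 = $13,424.40
Monthly escrow = $13,424.40 / 12 = $1,118.70

$1,118.70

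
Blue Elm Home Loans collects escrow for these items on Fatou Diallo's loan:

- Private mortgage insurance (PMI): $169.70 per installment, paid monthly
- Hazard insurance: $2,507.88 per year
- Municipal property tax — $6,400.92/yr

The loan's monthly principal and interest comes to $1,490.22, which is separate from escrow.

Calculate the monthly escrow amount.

$912.10

Private mortgage insurance (PMI) = $169.70 × 12 = $2,036.40
Hazard insurance = $2,507.88
Municipal property tax = $6,400.92
Yearly total = $2,036.40 + $2,507.88 + $6,400.92 = $10,945.20
Monthly = $10,945.20 / 12 = $912.10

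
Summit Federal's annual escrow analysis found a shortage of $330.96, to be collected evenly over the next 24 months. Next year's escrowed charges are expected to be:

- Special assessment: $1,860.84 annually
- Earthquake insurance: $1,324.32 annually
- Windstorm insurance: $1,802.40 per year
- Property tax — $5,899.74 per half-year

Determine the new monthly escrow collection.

$1,412.71

Special assessment: $1,860.84 annually
Earthquake insurance: $1,324.32 annually
Windstorm insurance: $1,802.40 annually
Property tax: $5,899.74 × 2 = $11,799.48 annually
Yearly total = $16,787.04
Monthly = $16,787.04 / 12 = $1,398.92
Shortage spread = $330.96 ÷ 24 = $13.79/mo
New monthly escrow = $1,398.92 + $13.79 = $1,412.71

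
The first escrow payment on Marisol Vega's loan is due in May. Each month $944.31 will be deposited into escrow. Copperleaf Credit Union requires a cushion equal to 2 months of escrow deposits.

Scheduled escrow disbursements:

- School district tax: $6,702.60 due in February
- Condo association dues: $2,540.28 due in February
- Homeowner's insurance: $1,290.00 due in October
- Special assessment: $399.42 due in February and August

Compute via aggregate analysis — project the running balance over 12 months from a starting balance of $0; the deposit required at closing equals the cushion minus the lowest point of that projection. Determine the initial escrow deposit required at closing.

Cushion = 2 × $944.31 = $1,888.62
Trial balance (start $0, +$944.31 each month, − disbursements):
  May: +$944.31 → $944.31
  Jun: +$944.31 → $1,888.62
  Jul: +$944.31 → $2,832.93
  Aug: +$944.31 − $399.42 → $3,377.82
  Sep: +$944.31 → $4,322.13
  Oct: +$944.31 − $1,290.00 → $3,976.44
  Nov: +$944.31 → $4,920.75
  Dec: +$944.31 → $5,865.06
  Jan: +$944.31 → $6,809.37
  Feb: +$944.31 − $9,642.30 → -$1,888.62
  Mar: +$944.31 → -$944.31
  Apr: +$944.31 → $0.00
Lowest trial balance = -$1,888.62 (Feb)
Initial deposit = cushion − low point = $1,888.62 − (-$1,888.62) = $3,777.24

$3,777.24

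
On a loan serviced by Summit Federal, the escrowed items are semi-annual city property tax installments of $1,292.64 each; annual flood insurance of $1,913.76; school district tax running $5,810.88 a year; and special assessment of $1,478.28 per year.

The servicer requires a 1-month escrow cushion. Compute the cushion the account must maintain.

City property tax: $1,292.64 × 2 = $2,585.28 annually
Flood insurance: $1,913.76 annually
School district tax: $5,810.88 annually
Special assessment: $1,478.28 annually
Total annual escrow = $2,585.28 + $1,913.76 + $5,810.88 + $1,478.28 = $11,788.20
Base monthly escrow = $11,788.20 ÷ 12 = $982.35
Cushion = 1 × $982.35 = $982.35

$982.35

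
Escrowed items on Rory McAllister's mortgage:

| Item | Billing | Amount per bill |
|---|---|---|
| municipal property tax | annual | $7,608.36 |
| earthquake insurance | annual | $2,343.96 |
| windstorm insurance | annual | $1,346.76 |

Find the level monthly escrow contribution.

$941.59

Municipal property tax = $7,608.36
Earthquake insurance = $2,343.96
Windstorm insurance = $1,346.76
Annual escrow total = $11,299.08
Monthly = $11,299.08 ÷ 12 = $941.59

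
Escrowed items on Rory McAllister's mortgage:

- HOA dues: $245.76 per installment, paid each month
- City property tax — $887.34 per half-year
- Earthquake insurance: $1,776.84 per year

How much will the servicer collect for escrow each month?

$541.72

HOA dues: $245.76 × 12 = $2,949.12 per year
City property tax: $887.34 × 2 = $1,774.68 per year
Earthquake insurance: $1,776.84 per year
Total per year = $6,500.64
Per month = $6,500.64 / 12 = $541.72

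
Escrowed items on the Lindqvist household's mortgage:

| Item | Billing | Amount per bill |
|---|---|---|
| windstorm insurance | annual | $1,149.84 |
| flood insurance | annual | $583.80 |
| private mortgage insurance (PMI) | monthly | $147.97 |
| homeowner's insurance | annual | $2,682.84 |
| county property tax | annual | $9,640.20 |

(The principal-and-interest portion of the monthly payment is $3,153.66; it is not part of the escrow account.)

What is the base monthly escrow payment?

Windstorm insurance = $1,149.84 annually
Flood insurance = $583.80 annually
Private mortgage insurance (PMI) = $147.97 × 12 = $1,775.64 annually
Homeowner's insurance = $2,682.84 annually
County property tax = $9,640.20 annually
Combined annual = $1,149.84 + $583.80 + $1,775.64 + $2,682.84 + $9,640.20 = $15,832.32
Monthly = $15,832.32 ÷ 12 = $1,319.36

$1,319.36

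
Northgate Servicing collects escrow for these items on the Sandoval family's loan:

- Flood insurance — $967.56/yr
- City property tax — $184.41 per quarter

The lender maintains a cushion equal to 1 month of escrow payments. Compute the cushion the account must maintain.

$142.10

Flood insurance — $967.56 per year
City property tax — $184.41 × 4 = $737.64 per year
Total annual escrow = $967.56 + $737.64 = $1,705.20
Per month = $1,705.20 / 12 = $142.10
Required cushion = 1 × $142.10 = $142.10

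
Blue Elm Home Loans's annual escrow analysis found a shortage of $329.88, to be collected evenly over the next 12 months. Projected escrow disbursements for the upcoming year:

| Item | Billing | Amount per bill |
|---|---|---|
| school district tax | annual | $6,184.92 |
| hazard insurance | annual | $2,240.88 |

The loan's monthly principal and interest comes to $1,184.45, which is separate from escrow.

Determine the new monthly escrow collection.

$729.64

School district tax = $6,184.92 annually
Hazard insurance = $2,240.88 annually
Yearly total = $8,425.80
Per month = $8,425.80 / 12 = $702.15
Shortage spread = $329.88 ÷ 12 = $27.49/mo
New monthly escrow = $702.15 + $27.49 = $729.64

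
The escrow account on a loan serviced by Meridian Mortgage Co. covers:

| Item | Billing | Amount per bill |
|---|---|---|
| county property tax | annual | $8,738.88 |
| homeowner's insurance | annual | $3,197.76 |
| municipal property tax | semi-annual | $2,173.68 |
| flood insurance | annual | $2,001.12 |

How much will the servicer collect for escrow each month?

County property tax = $8,738.88 annually
Homeowner's insurance = $3,197.76 annually
Municipal property tax = $2,173.68 × 2 = $4,347.36 annually
Flood insurance = $2,001.12 annually
Yearly total = $8,738.88 + $3,197.76 + $4,347.36 + $2,001.12 = $18,285.12
Monthly = $18,285.12 ÷ 12 = $1,523.76

$1,523.76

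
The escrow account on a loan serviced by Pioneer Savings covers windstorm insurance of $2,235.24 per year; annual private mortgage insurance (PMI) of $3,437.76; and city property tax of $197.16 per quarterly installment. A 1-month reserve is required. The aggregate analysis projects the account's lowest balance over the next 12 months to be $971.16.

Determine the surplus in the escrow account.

Windstorm insurance = $2,235.24/yr
Private mortgage insurance (PMI) = $3,437.76/yr
City property tax = $197.16 × 4 = $788.64/yr
Total per year = $6,461.64
Monthly = $6,461.64 / 12 = $538.47
Required cushion = 1 × $538.47 = $538.47
Surplus = $971.16 − $538.47 = $432.69

$432.69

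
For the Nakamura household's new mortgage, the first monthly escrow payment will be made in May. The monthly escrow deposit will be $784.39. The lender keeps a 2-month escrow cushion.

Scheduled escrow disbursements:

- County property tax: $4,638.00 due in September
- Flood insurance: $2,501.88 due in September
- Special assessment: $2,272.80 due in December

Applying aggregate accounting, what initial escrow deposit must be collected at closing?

$4,786.71

Cushion = 2 × $784.39 = $1,568.78
Trial balance (start $0, +$784.39 each month, − disbursements):
  May: +$784.39 → $784.39
  Jun: +$784.39 → $1,568.78
  Jul: +$784.39 → $2,353.17
  Aug: +$784.39 → $3,137.56
  Sep: +$784.39 − $7,139.88 → -$3,217.93
  Oct: +$784.39 → -$2,433.54
  Nov: +$784.39 → -$1,649.15
  Dec: +$784.39 − $2,272.80 → -$3,137.56
  Jan: +$784.39 → -$2,353.17
  Feb: +$784.39 → -$1,568.78
  Mar: +$784.39 → -$784.39
  Apr: +$784.39 → $0.00
Lowest trial balance = -$3,217.93 (Sep)
Initial deposit = cushion − low point = $1,568.78 − (-$3,217.93) = $4,786.71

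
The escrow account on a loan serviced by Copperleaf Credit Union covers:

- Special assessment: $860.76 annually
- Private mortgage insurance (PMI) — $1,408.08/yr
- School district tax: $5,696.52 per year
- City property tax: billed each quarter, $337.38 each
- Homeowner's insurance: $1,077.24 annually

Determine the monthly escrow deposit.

Special assessment = $860.76
Private mortgage insurance (PMI) = $1,408.08
School district tax = $5,696.52
City property tax = $337.38 × 4 = $1,349.52
Homeowner's insurance = $1,077.24
Total annual escrow = $10,392.12
Per month = $10,392.12 / 12 = $866.01

$866.01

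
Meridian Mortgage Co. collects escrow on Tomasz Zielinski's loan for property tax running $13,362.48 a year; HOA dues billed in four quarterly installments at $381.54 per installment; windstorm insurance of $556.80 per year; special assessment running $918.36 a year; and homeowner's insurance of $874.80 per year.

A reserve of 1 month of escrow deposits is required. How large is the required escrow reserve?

Property tax = $13,362.48 per year
HOA dues = $381.54 × 4 = $1,526.16 per year
Windstorm insurance = $556.80 per year
Special assessment = $918.36 per year
Homeowner's insurance = $874.80 per year
Annual escrow total = $13,362.48 + $1,526.16 + $556.80 + $918.36 + $874.80 = $17,238.60
Monthly escrow = $17,238.60 ÷ 12 = $1,436.55
Reserve = 1 × $1,436.55 = $1,436.55

$1,436.55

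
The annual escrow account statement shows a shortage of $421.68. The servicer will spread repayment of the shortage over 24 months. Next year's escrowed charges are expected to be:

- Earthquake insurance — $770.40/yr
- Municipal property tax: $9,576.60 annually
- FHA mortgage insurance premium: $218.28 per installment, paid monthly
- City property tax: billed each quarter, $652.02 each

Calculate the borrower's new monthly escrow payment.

Earthquake insurance = $770.40
Municipal property tax = $9,576.60
FHA mortgage insurance premium = $218.28 × 12 = $2,619.36
City property tax = $652.02 × 4 = $2,608.08
Combined annual = $15,574.44
Base monthly escrow = $15,574.44 / 12 = $1,297.87
Monthly shortage recovery: $421.68 ÷ 24 = $17.57
New monthly escrow = $1,297.87 + $17.57 = $1,315.44

$1,315.44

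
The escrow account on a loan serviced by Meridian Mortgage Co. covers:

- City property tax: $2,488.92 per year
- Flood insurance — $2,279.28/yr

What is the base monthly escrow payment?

City property tax = $2,488.92 annually
Flood insurance = $2,279.28 annually
Total annual escrow = $2,488.92 + $2,279.28 = $4,768.20
Monthly = $4,768.20 ÷ 12 = $397.35

$397.35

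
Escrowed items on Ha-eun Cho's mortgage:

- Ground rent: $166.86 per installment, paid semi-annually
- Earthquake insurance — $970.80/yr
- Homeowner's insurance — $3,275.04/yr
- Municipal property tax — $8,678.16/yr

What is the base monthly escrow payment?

Ground rent: $166.86 × 2 = $333.72/yr
Earthquake insurance: $970.80/yr
Homeowner's insurance: $3,275.04/yr
Municipal property tax: $8,678.16/yr
Annual escrow total = $13,257.72
Per month = $13,257.72 ÷ 12 = $1,104.81

$1,104.81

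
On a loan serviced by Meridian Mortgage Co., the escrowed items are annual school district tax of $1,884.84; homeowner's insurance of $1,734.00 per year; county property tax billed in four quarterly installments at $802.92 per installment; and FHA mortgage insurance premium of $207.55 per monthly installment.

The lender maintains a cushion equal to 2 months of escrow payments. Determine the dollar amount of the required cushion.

School district tax: $1,884.84
Homeowner's insurance: $1,734.00
County property tax: $802.92 × 4 = $3,211.68
FHA mortgage insurance premium: $207.55 × 12 = $2,490.60
Combined annual = $1,884.84 + $1,734.00 + $3,211.68 + $2,490.60 = $9,321.12
Base monthly escrow = $9,321.12 / 12 = $776.76
Reserve = 2 × $776.76 = $1,553.52

$1,553.52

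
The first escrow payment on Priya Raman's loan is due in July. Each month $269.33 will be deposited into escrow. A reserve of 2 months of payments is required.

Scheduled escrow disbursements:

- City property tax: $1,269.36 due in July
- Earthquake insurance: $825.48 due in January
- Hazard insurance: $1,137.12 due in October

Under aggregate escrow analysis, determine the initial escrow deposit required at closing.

$1,885.31

Cushion = 2 × $269.33 = $538.66
Trial balance (start $0, +$269.33 each month, − disbursements):
  Jul: +$269.33 − $1,269.36 → -$1,000.03
  Aug: +$269.33 → -$730.70
  Sep: +$269.33 → -$461.37
  Oct: +$269.33 − $1,137.12 → -$1,329.16
  Nov: +$269.33 → -$1,059.83
  Dec: +$269.33 → -$790.50
  Jan: +$269.33 − $825.48 → -$1,346.65
  Feb: +$269.33 → -$1,077.32
  Mar: +$269.33 → -$807.99
  Apr: +$269.33 → -$538.66
  May: +$269.33 → -$269.33
  Jun: +$269.33 → $0.00
Lowest trial balance = -$1,346.65 (Jan)
Initial deposit = cushion − low point = $538.66 − (-$1,346.65) = $1,885.31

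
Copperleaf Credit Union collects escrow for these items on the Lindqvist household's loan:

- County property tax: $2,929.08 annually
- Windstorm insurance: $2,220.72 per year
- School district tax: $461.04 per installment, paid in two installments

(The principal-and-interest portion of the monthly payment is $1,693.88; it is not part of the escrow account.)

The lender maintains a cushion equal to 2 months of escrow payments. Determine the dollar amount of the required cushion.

$1,011.98

County property tax = $2,929.08 per year
Windstorm insurance = $2,220.72 per year
School district tax = $461.04 × 2 = $922.08 per year
Annual escrow total = $2,929.08 + $2,220.72 + $922.08 = $6,071.88
Monthly = $6,071.88 / 12 = $505.99
Cushion = 2 × $505.99 = $1,011.98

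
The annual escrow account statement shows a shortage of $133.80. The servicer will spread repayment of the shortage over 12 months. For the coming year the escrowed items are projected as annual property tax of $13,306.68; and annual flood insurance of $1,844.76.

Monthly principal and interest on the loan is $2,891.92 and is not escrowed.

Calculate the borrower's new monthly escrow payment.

Property tax — $13,306.68 annually
Flood insurance — $1,844.76 annually
Annual escrow total = $13,306.68 + $1,844.76 = $15,151.44
Monthly = $15,151.44 ÷ 12 = $1,262.62
Shortage per month = $133.80 / 12 = $11.15
New monthly escrow = $1,262.62 + $11.15 = $1,273.77

$1,273.77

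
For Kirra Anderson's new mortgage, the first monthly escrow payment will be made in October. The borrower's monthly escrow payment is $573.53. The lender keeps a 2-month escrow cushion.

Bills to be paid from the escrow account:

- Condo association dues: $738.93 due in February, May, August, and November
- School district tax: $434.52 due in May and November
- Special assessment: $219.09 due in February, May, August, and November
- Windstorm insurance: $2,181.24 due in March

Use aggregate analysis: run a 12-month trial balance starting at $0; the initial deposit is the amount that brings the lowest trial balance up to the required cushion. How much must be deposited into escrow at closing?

$2,483.16

Cushion = 2 × $573.53 = $1,147.06
Trial balance (start $0, +$573.53 each month, − disbursements):
  Oct: +$573.53 → $573.53
  Nov: +$573.53 − $1,392.54 → -$245.48
  Dec: +$573.53 → $328.05
  Jan: +$573.53 → $901.58
  Feb: +$573.53 − $958.02 → $517.09
  Mar: +$573.53 − $2,181.24 → -$1,090.62
  Apr: +$573.53 → -$517.09
  May: +$573.53 − $1,392.54 → -$1,336.10
  Jun: +$573.53 → -$762.57
  Jul: +$573.53 → -$189.04
  Aug: +$573.53 − $958.02 → -$573.53
  Sep: +$573.53 → $0.00
Lowest trial balance = -$1,336.10 (May)
Initial deposit = cushion − low point = $1,147.06 − (-$1,336.10) = $2,483.16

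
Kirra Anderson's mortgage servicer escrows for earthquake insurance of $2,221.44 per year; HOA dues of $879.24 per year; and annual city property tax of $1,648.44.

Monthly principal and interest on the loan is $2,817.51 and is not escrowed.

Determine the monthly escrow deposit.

Earthquake insurance: $2,221.44 annually
HOA dues: $879.24 annually
City property tax: $1,648.44 annually
Total annual escrow = $2,221.44 + $879.24 + $1,648.44 = $4,749.12
Monthly = $4,749.12 / 12 = $395.76

$395.76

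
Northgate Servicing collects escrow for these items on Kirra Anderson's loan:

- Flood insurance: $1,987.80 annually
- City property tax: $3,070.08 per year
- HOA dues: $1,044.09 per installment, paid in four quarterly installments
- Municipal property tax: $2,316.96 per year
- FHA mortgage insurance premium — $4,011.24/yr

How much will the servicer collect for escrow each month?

$1,296.87

Flood insurance = $1,987.80 annually
City property tax = $3,070.08 annually
HOA dues = $1,044.09 × 4 = $4,176.36 annually
Municipal property tax = $2,316.96 annually
FHA mortgage insurance premium = $4,011.24 annually
Total per year = $15,562.44
Base monthly escrow = $15,562.44 / 12 = $1,296.87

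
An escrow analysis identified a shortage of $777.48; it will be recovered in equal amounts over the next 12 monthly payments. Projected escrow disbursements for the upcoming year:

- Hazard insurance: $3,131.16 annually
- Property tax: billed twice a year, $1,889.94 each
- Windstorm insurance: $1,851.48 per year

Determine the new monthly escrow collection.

Hazard insurance = $3,131.16
Property tax = $1,889.94 × 2 = $3,779.88
Windstorm insurance = $1,851.48
Annual escrow total = $8,762.52
Monthly escrow = $8,762.52 / 12 = $730.21
Shortage spread = $777.48 ÷ 12 = $64.79/mo
New monthly escrow = $730.21 + $64.79 = $795.00

$795.00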